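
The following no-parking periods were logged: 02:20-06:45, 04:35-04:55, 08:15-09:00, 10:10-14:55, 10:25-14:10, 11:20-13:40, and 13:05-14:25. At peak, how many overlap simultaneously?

Walk the sorted start/end points keeping a running depth.
The depth first hits 4 at 13:05.

4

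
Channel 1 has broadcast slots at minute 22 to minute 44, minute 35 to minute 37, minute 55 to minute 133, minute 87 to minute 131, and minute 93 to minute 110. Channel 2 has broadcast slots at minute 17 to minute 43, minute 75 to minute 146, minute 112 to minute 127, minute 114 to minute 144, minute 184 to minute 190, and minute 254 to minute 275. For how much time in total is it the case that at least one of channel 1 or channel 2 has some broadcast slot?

145 minutes

First set merges to minute 22 to minute 44, minute 55 to minute 133.
Second set merges to minute 17 to minute 43, minute 75 to minute 146, minute 184 to minute 190, minute 254 to minute 275.
A ∪ B = minute 17 to minute 44, minute 55 to minute 146, minute 184 to minute 190, minute 254 to minute 275.
Total: 27 minutes + 91 minutes + 6 minutes + 21 minutes = 145 minutes.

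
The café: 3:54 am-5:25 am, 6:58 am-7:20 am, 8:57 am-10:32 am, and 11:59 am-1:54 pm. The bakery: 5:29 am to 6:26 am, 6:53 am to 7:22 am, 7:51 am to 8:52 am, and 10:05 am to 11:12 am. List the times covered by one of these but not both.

Only in the first: 3:54 am–5:25 am, 8:57 am–10:05 am, 11:59 am–1:54 pm.
Only in the second: 5:29 am–6:26 am, 6:53 am–6:58 am, 7:20 am–7:22 am, 7:51 am–8:52 am, 10:32 am–11:12 am.
Together these are the periods covered by exactly one.

3:54 am–5:25 am, 5:29 am–6:26 am, 6:53 am–6:58 am, 7:20 am–7:22 am, 7:51 am–8:52 am, 8:57 am–10:05 am, 10:32 am–11:12 am, 11:59 am–1:54 pm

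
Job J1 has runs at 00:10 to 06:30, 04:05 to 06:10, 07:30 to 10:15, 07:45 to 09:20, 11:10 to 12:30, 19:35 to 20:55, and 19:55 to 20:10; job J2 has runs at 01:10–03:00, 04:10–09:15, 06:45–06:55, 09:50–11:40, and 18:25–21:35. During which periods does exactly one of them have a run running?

00:10-01:10, 03:00-04:10, 06:30-07:30, 09:15-09:50, 10:15-11:10, 11:40-12:30, 18:25-19:35, 20:55-21:35

Merge the first list: 00:10-06:30, 07:30-10:15, 11:10-12:30, 19:35-20:55.
Merge the second list: 01:10-03:00, 04:10-09:15, 09:50-11:40, 18:25-21:35.
Only in the first: 00:10-01:10, 03:00-04:10, 09:15-09:50, 11:40-12:30.
Only in the second: 06:30-07:30, 10:15-11:10, 18:25-19:35, 20:55-21:35.
Together these are the periods covered by exactly one.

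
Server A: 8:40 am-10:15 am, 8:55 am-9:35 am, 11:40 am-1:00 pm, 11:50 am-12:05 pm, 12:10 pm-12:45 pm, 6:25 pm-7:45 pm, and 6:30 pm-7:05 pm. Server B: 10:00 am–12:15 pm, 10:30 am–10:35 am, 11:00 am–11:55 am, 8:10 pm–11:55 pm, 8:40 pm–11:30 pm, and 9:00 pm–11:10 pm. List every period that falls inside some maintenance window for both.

10:00 am–10:15 am, 11:40 am–12:15 pm

A, merged: 8:40 am–10:15 am, 11:40 am–1:00 pm, 6:25 pm–7:45 pm.
B, merged: 10:00 am–12:15 pm, 8:10 pm–11:55 pm.
8:40 am–10:15 am overlaps B on 10:00 am–10:15 am.
11:40 am–1:00 pm overlaps B on 11:40 am–12:15 pm.
6:25 pm–7:45 pm falls entirely outside B.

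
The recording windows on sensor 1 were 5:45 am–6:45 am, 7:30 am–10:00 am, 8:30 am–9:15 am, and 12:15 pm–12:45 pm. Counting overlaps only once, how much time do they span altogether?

4 h

Merged: 5:45 am–6:45 am, 7:30 am–10:00 am, 12:15 pm–12:45 pm.
Lengths: 1 h + 2 h 30 min + 30 min = 4 h.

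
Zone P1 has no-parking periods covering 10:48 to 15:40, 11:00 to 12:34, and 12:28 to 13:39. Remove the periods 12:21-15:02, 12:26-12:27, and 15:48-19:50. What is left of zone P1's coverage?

Merge the first list: 10:48-15:40.
Merge the second list: 12:21-15:02, 15:48-19:50.
10:48-15:40 with B removed leaves 10:48-12:21, 15:02-15:40.

10:48-12:21, 15:02-15:40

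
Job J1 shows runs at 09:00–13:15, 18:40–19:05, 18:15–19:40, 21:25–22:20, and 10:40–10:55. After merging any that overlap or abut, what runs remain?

Sort by start: 09:00–13:15, 10:40–10:55, 18:15–19:40, 18:40–19:05, 21:25–22:20.
10:40–10:55 overlaps/touches 09:00–13:15 → extend to 09:00–13:15.
18:15–19:40 is disjoint → start new block.
18:40–19:05 overlaps/touches 18:15–19:40 → extend to 18:15–19:40.
21:25–22:20 is disjoint → start new block.

09:00–13:15, 18:15–19:40, 21:25–22:20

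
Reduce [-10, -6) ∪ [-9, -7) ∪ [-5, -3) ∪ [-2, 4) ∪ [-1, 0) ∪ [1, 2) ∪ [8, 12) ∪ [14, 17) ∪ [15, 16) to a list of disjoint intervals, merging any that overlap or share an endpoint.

[-9, -7) overlaps/touches [-10, -6) → extend to [-10, -6).
[-5, -3) is disjoint → start new block.
[-2, 4) is disjoint → start new block.
[-1, 0) overlaps/touches [-2, 4) → extend to [-2, 4).
[1, 2) overlaps/touches [-2, 4) → extend to [-2, 4).
[8, 12) is disjoint → start new block.
[14, 17) is disjoint → start new block.
[15, 16) overlaps/touches [14, 17) → extend to [14, 17).

[-10, -6) ∪ [-5, -3) ∪ [-2, 4) ∪ [8, 12) ∪ [14, 17)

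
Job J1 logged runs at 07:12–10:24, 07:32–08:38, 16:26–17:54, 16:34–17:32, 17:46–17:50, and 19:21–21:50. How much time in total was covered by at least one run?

Merged: 07:12–10:24, 16:26–17:54, 19:21–21:50.
Lengths: 3 h 12 min + 1 h 28 min + 2 h 29 min = 7 h 9 min.

7 h 9 min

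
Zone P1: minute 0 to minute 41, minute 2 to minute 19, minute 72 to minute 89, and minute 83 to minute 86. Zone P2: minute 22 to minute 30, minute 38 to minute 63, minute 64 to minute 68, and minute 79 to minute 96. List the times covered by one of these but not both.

minute 0 to minute 22, minute 30 to minute 38, minute 41 to minute 63, minute 64 to minute 68, minute 72 to minute 79, minute 89 to minute 96

First set merges to minute 0 to minute 41, minute 72 to minute 89.
A but not B: minute 0 to minute 22, minute 30 to minute 38, minute 72 to minute 79.
B but not A: minute 41 to minute 63, minute 64 to minute 68, minute 89 to minute 96.
Combining gives A △ B.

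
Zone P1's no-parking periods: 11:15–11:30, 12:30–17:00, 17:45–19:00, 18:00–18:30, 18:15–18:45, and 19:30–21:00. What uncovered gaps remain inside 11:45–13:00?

11:45-12:30

The merged coverage is 11:15-11:30, 12:30-17:00, 17:45-19:00, 19:30-21:00.
Complement within 11:45-13:00: 11:45-12:30.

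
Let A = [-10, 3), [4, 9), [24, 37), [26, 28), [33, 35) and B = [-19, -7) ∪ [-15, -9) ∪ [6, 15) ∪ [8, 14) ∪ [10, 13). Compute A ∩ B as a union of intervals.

First set merges to [-10, 3), [4, 9), [24, 37).
Second set merges to [-19, -7), [6, 15).
[-10, 3) ∩ B → [-10, -7).
[4, 9) ∩ B → [6, 9).
[24, 37) meets no B interval.

[-10, -7) ∪ [6, 9)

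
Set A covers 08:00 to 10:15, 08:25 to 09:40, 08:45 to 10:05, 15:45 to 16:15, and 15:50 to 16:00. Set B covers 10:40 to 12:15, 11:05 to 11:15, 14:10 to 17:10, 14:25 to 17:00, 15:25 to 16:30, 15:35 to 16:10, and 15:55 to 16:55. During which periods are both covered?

Merge the first list: 08:00-10:15, 15:45-16:15.
Merge the second list: 10:40-12:15, 14:10-17:10.
08:00-10:15 falls entirely outside B.
15:45-16:15 overlaps B on 15:45-16:15.

15:45-16:15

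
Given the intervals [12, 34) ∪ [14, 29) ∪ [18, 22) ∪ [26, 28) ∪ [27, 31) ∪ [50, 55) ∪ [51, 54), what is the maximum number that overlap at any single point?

At 27, 4 of the intervals are simultaneously active.
No point has more.

4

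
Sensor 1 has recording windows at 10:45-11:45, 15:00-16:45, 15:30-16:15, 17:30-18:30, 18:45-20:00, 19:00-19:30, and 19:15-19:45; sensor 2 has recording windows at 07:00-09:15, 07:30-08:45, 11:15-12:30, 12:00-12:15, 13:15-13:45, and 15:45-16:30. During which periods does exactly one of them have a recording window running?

07:00–09:15, 10:45–11:15, 11:45–12:30, 13:15–13:45, 15:00–15:45, 16:30–16:45, 17:30–18:30, 18:45–20:00

A, merged: 10:45–11:45, 15:00–16:45, 17:30–18:30, 18:45–20:00.
B, merged: 07:00–09:15, 11:15–12:30, 13:15–13:45, 15:45–16:30.
A but not B: 10:45–11:15, 15:00–15:45, 16:30–16:45, 17:30–18:30, 18:45–20:00.
B but not A: 07:00–09:15, 11:45–12:30, 13:15–13:45.
Combining gives A △ B.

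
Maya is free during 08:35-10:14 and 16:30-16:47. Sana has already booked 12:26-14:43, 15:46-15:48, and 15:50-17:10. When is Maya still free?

08:35–10:14: no B overlap → unchanged.
16:30–16:47: fully covered by B → removed.

08:35–10:14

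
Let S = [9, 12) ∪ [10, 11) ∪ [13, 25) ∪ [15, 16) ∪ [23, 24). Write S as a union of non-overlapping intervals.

[9, 12) ∪ [13, 25)

[10, 11) overlaps/touches [9, 12) → extend to [9, 12).
[13, 25) is disjoint → start new block.
[15, 16) overlaps/touches [13, 25) → extend to [13, 25).
[23, 24) overlaps/touches [13, 25) → extend to [13, 25).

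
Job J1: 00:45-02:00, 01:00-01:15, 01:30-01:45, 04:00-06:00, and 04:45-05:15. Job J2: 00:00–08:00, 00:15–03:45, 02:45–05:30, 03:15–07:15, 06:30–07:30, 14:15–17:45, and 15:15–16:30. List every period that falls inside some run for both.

00:45–02:00, 04:00–06:00

A, merged: 00:45–02:00, 04:00–06:00.
B, merged: 00:00–08:00, 14:15–17:45.
00:45–02:00 overlaps B on 00:45–02:00.
04:00–06:00 overlaps B on 04:00–06:00.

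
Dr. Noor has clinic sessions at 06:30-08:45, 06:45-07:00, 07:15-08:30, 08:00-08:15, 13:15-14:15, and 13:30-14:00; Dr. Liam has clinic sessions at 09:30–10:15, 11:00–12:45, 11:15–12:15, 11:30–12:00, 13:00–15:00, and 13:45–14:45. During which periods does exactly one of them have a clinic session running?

First set merges to 06:30–08:45, 13:15–14:15.
Second set merges to 09:30–10:15, 11:00–12:45, 13:00–15:00.
A \ B = 06:30–08:45.
B \ A = 09:30–10:15, 11:00–12:45, 13:00–13:15, 14:15–15:00.
Union of the two gives the symmetric difference.

06:30–08:45, 09:30–10:15, 11:00–12:45, 13:00–13:15, 14:15–15:00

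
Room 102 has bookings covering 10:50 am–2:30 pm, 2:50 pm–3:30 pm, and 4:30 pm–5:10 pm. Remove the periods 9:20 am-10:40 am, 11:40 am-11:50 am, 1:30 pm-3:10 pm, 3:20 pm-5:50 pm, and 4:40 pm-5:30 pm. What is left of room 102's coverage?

10:50 am–11:40 am, 11:50 am–1:30 pm, 3:10 pm–3:20 pm

B, merged: 9:20 am–10:40 am, 11:40 am–11:50 am, 1:30 pm–3:10 pm, 3:20 pm–5:50 pm.
10:50 am–2:30 pm \ B = 10:50 am–11:40 am, 11:50 am–1:30 pm.
2:50 pm–3:30 pm \ B = 3:10 pm–3:20 pm.
4:30 pm–5:10 pm: entirely removed.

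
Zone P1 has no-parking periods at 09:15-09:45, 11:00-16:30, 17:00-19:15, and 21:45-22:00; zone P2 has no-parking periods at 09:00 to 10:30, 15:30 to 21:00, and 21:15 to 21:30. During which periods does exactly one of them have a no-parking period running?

A but not B: 11:00–15:30, 21:45–22:00.
B but not A: 09:00–09:15, 09:45–10:30, 16:30–17:00, 19:15–21:00, 21:15–21:30.
Combining gives A △ B.

09:00–09:15, 09:45–10:30, 11:00–15:30, 16:30–17:00, 19:15–21:00, 21:15–21:30, 21:45–22:00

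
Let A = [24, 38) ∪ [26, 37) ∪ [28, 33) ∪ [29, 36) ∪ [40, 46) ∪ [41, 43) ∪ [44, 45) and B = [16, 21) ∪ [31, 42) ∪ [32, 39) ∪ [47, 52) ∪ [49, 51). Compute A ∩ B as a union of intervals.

First set merges to [24, 38), [40, 46).
Second set merges to [16, 21), [31, 42), [47, 52).
[24, 38) overlaps B on [31, 38).
[40, 46) overlaps B on [40, 42).

[31, 38) ∪ [40, 42)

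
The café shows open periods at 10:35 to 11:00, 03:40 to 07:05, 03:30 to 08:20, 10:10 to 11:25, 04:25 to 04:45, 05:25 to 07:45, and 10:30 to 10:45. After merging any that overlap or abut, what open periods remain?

Sort by start: 03:30–08:20, 03:40–07:05, 04:25–04:45, 05:25–07:45, 10:10–11:25, 10:30–10:45, 10:35–11:00.
03:40–07:05 overlaps/touches 03:30–08:20 → extend to 03:30–08:20.
04:25–04:45 overlaps/touches 03:30–08:20 → extend to 03:30–08:20.
05:25–07:45 overlaps/touches 03:30–08:20 → extend to 03:30–08:20.
10:10–11:25 is disjoint → start new block.
10:30–10:45 overlaps/touches 10:10–11:25 → extend to 10:10–11:25.
10:35–11:00 overlaps/touches 10:10–11:25 → extend to 10:10–11:25.

03:30–08:20, 10:10–11:25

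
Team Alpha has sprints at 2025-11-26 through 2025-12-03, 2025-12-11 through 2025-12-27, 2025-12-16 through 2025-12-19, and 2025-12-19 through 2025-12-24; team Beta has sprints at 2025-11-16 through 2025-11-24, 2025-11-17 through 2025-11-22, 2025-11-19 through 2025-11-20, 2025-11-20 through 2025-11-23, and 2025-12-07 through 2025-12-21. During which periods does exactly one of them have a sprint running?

Merge the first list: 2025-11-26 through 2025-12-03, 2025-12-11 through 2025-12-27.
Merge the second list: 2025-11-16 through 2025-11-24, 2025-12-07 through 2025-12-21.
A \ B = 2025-11-26 through 2025-12-03, 2025-12-22 through 2025-12-27.
B \ A = 2025-11-16 through 2025-11-24, 2025-12-07 through 2025-12-10.
Union of the two gives the symmetric difference.

2025-11-16 through 2025-11-24, 2025-11-26 through 2025-12-03, 2025-12-07 through 2025-12-10, 2025-12-22 through 2025-12-27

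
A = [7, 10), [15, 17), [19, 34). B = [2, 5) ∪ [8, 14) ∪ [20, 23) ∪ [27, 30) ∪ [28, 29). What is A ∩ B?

Merge the second list: [2, 5), [8, 14), [20, 23), [27, 30).
[7, 10) ∩ B → [8, 10).
[15, 17) meets no B interval.
[19, 34) ∩ B → [20, 23), [27, 30).

[8, 10) ∪ [20, 23) ∪ [27, 30)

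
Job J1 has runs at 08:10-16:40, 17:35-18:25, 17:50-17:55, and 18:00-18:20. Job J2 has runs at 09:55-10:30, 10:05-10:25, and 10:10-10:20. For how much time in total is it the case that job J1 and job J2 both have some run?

First set merges to 08:10-16:40, 17:35-18:25.
Second set merges to 09:55-10:30.
A ∩ B = 09:55-10:30.
Total: 35 min.

35 min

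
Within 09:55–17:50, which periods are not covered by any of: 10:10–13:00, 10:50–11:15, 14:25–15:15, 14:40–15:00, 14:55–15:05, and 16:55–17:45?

09:55–10:10, 13:00–14:25, 15:15–16:55, 17:45–17:50

After merging, the occupied span is 10:10–13:00, 14:25–15:15, 16:55–17:45.
Uncovered inside 09:55–17:50: 09:55–10:10, 13:00–14:25, 15:15–16:55, 17:45–17:50.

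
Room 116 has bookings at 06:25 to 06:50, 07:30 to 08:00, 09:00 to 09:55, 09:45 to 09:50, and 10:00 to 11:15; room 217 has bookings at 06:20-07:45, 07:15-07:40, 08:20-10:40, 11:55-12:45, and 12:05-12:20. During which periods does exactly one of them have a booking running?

06:20–06:25, 06:50–07:30, 07:45–08:00, 08:20–09:00, 09:55–10:00, 10:40–11:15, 11:55–12:45

A, merged: 06:25–06:50, 07:30–08:00, 09:00–09:55, 10:00–11:15.
B, merged: 06:20–07:45, 08:20–10:40, 11:55–12:45.
Only in the first: 07:45–08:00, 10:40–11:15.
Only in the second: 06:20–06:25, 06:50–07:30, 08:20–09:00, 09:55–10:00, 11:55–12:45.
Together these are the periods covered by exactly one.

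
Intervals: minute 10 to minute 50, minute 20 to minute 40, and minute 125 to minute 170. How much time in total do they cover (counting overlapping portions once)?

85 minutes

Merged: minute 10 to minute 50, minute 125 to minute 170.
Lengths: 40 minutes + 45 minutes = 85 minutes.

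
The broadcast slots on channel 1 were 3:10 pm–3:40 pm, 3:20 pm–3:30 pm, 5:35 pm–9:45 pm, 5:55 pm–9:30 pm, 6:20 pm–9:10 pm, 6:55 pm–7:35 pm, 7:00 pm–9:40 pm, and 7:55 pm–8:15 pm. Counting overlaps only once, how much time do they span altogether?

Merged: 3:10 pm–3:40 pm, 5:35 pm–9:45 pm.
Lengths: 30 min + 4 h 10 min = 4 h 40 min.

4 h 40 min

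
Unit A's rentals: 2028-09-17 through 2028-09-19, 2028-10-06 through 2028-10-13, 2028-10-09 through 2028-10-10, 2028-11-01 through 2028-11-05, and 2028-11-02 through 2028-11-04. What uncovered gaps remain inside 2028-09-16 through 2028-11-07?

After merging, the occupied span is 2028-09-17 through 2028-09-19, 2028-10-06 through 2028-10-13, 2028-11-01 through 2028-11-05.
Uncovered inside 2028-09-16 through 2028-11-07: 2028-09-16 through 2028-09-16, 2028-09-20 through 2028-10-05, 2028-10-14 through 2028-10-31, 2028-11-06 through 2028-11-07.

2028-09-16 through 2028-09-16, 2028-09-20 through 2028-10-05, 2028-10-14 through 2028-10-31, 2028-11-06 through 2028-11-07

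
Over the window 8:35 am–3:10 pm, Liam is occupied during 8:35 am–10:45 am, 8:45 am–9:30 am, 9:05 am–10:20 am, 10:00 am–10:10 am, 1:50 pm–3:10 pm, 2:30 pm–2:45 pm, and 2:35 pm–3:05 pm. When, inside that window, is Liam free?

Covered (merged): 8:35 am–10:45 am, 1:50 pm–3:10 pm.
Uncovered inside 8:35 am–3:10 pm: 10:45 am–1:50 pm.

10:45 am–1:50 pm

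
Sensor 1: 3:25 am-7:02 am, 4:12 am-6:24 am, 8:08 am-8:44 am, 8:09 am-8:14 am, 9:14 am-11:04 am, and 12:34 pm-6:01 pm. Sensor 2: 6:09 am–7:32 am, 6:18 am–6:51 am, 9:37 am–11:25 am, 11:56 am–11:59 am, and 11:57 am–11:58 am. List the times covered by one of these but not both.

3:25 am-6:09 am, 7:02 am-7:32 am, 8:08 am-8:44 am, 9:14 am-9:37 am, 11:04 am-11:25 am, 11:56 am-11:59 am, 12:34 pm-6:01 pm

Merge the first list: 3:25 am-7:02 am, 8:08 am-8:44 am, 9:14 am-11:04 am, 12:34 pm-6:01 pm.
Merge the second list: 6:09 am-7:32 am, 9:37 am-11:25 am, 11:56 am-11:59 am.
Only in the first: 3:25 am-6:09 am, 8:08 am-8:44 am, 9:14 am-9:37 am, 12:34 pm-6:01 pm.
Only in the second: 7:02 am-7:32 am, 11:04 am-11:25 am, 11:56 am-11:59 am.
Together these are the periods covered by exactly one.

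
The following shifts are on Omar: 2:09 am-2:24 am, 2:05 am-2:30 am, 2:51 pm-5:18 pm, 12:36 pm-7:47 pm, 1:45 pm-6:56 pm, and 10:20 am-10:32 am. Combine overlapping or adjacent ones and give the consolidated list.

Sort by start: 2:05 am–2:30 am, 2:09 am–2:24 am, 10:20 am–10:32 am, 12:36 pm–7:47 pm, 1:45 pm–6:56 pm, 2:51 pm–5:18 pm.
2:09 am–2:24 am overlaps/touches 2:05 am–2:30 am → extend to 2:05 am–2:30 am.
10:20 am–10:32 am is disjoint → start new block.
12:36 pm–7:47 pm is disjoint → start new block.
1:45 pm–6:56 pm overlaps/touches 12:36 pm–7:47 pm → extend to 12:36 pm–7:47 pm.
2:51 pm–5:18 pm overlaps/touches 12:36 pm–7:47 pm → extend to 12:36 pm–7:47 pm.

2:05 am–2:30 am, 10:20 am–10:32 am, 12:36 pm–7:47 pm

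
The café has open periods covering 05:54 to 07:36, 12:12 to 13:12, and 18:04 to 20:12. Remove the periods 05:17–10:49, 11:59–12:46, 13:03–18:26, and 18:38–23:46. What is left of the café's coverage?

12:46-13:03, 18:26-18:38

05:54-07:36: entirely removed.
12:12-13:12 \ B = 12:46-13:03.
18:04-20:12 \ B = 18:26-18:38.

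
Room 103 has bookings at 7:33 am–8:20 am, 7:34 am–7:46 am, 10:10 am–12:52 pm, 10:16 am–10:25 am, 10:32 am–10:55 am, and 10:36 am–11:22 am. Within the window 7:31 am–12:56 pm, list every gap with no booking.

7:31 am–7:33 am, 8:20 am–10:10 am, 12:52 pm–12:56 pm

Covered (merged): 7:33 am–8:20 am, 10:10 am–12:52 pm.
Complement within 7:31 am–12:56 pm: 7:31 am–7:33 am, 8:20 am–10:10 am, 12:52 pm–12:56 pm.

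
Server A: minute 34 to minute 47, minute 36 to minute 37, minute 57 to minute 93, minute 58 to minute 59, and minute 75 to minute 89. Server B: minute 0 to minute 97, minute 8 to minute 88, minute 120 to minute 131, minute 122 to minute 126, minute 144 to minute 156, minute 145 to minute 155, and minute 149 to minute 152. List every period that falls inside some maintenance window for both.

Merge the first list: minute 34 to minute 47, minute 57 to minute 93.
Merge the second list: minute 0 to minute 97, minute 120 to minute 131, minute 144 to minute 156.
minute 34 to minute 47 ∩ B → minute 34 to minute 47.
minute 57 to minute 93 ∩ B → minute 57 to minute 93.

minute 34 to minute 47, minute 57 to minute 93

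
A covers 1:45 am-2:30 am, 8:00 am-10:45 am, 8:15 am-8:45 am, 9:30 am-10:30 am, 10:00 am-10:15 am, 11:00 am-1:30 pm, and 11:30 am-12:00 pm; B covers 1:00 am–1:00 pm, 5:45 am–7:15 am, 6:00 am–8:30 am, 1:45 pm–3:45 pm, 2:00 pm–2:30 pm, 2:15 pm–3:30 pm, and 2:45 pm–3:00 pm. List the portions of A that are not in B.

1:00 pm–1:30 pm

A, merged: 1:45 am–2:30 am, 8:00 am–10:45 am, 11:00 am–1:30 pm.
B, merged: 1:00 am–1:00 pm, 1:45 pm–3:45 pm.
1:45 am–2:30 am: fully covered by B → removed.
8:00 am–10:45 am: fully covered by B → removed.
11:00 am–1:30 pm minus B → 1:00 pm–1:30 pm.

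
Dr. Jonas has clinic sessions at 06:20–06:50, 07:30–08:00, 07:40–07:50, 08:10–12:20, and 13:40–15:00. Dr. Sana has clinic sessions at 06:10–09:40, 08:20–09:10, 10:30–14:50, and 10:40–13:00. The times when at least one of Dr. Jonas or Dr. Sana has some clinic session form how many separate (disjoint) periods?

1

First set merges to 06:20–06:50, 07:30–08:00, 08:10–12:20, 13:40–15:00.
Second set merges to 06:10–09:40, 10:30–14:50.
A ∪ B = 06:10–15:00.
That is 1 disjoint piece.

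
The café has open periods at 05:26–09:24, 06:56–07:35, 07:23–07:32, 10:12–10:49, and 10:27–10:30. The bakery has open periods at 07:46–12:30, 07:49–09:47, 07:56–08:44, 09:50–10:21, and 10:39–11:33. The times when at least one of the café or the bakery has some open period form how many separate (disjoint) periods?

A, merged: 05:26–09:24, 10:12–10:49.
B, merged: 07:46–12:30.
A ∪ B = 05:26–12:30.
That is 1 disjoint piece.

1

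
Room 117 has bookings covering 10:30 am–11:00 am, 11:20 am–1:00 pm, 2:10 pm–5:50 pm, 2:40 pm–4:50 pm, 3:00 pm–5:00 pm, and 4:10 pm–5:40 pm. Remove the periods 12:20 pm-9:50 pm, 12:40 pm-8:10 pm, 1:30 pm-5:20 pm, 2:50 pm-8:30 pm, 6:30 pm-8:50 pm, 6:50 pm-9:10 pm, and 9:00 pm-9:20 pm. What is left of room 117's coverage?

10:30 am–11:00 am, 11:20 am–12:20 pm

Merge the first list: 10:30 am–11:00 am, 11:20 am–1:00 pm, 2:10 pm–5:50 pm.
Merge the second list: 12:20 pm–9:50 pm.
10:30 am–11:00 am is untouched.
11:20 am–1:00 pm with B removed leaves 11:20 am–12:20 pm.
2:10 pm–5:50 pm lies entirely inside B → drops out.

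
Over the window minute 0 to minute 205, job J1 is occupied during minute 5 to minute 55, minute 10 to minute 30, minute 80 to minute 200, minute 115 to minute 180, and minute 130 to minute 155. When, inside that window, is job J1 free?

After merging, the occupied span is minute 5 to minute 55, minute 80 to minute 200.
Gaps within minute 0 to minute 205: minute 0 to minute 5, minute 55 to minute 80, minute 200 to minute 205.

minute 0 to minute 5, minute 55 to minute 80, minute 200 to minute 205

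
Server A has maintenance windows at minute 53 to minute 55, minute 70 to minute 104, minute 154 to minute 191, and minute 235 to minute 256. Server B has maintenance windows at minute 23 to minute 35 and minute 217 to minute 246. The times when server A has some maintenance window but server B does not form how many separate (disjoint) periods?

A \ B = minute 53 to minute 55, minute 70 to minute 104, minute 154 to minute 191, minute 246 to minute 256.
That is 4 disjoint pieces.

4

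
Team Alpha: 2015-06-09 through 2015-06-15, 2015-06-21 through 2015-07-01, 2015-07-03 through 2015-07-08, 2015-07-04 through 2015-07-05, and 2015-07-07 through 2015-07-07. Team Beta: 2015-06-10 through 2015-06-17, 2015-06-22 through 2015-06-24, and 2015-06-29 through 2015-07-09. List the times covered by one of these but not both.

A, merged: 2015-06-09 through 2015-06-15, 2015-06-21 through 2015-07-01, 2015-07-03 through 2015-07-08.
Only in the first: 2015-06-09 through 2015-06-09, 2015-06-21 through 2015-06-21, 2015-06-25 through 2015-06-28.
Only in the second: 2015-06-16 through 2015-06-17, 2015-07-02 through 2015-07-02, 2015-07-09 through 2015-07-09.
Together these are the periods covered by exactly one.

2015-06-09 through 2015-06-09, 2015-06-16 through 2015-06-17, 2015-06-21 through 2015-06-21, 2015-06-25 through 2015-06-28, 2015-07-02 through 2015-07-02, 2015-07-09 through 2015-07-09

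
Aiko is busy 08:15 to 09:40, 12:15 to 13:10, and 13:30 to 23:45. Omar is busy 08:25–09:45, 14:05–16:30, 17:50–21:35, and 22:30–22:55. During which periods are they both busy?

08:25–09:40, 14:05–16:30, 17:50–21:35, 22:30–22:55

08:15–09:40 meets the second set on 08:25–09:40.
12:15–13:10: no overlap with the second set.
13:30–23:45 meets the second set on 14:05–16:30, 17:50–21:35, 22:30–22:55.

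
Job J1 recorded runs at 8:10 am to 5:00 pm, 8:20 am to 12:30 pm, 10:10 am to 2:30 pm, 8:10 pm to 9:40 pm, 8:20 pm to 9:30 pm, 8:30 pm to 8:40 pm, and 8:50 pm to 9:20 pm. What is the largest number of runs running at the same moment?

3

Walk the sorted start/end points keeping a running depth.
The depth first hits 3 at 10:10 am.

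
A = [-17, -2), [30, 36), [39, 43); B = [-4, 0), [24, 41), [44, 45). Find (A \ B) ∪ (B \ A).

Only in the first: [-17, -4), [41, 43).
Only in the second: [-2, 0), [24, 30), [36, 39), [44, 45).
Together these are the periods covered by exactly one.

[-17, -4) ∪ [-2, 0) ∪ [24, 30) ∪ [36, 39) ∪ [41, 43) ∪ [44, 45)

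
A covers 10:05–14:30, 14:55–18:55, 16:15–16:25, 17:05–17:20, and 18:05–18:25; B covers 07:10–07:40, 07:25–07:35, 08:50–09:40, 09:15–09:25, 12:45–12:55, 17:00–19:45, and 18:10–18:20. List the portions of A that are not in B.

A, merged: 10:05–14:30, 14:55–18:55.
B, merged: 07:10–07:40, 08:50–09:40, 12:45–12:55, 17:00–19:45.
10:05–14:30 minus B → 10:05–12:45, 12:55–14:30.
14:55–18:55 minus B → 14:55–17:00.

10:05–12:45, 12:55–14:30, 14:55–17:00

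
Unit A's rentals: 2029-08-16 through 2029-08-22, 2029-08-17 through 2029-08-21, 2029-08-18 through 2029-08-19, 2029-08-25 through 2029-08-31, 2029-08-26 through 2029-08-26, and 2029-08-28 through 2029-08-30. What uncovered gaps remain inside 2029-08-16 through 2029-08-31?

After merging, the occupied span is 2029-08-16 through 2029-08-22, 2029-08-25 through 2029-08-31.
Gaps within 2029-08-16 through 2029-08-31: 2029-08-23 through 2029-08-24.

2029-08-23 through 2029-08-24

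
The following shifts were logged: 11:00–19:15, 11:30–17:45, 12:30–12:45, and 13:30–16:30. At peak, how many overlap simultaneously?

3

Walk the sorted start/end points keeping a running depth.
The depth first hits 3 at 12:30.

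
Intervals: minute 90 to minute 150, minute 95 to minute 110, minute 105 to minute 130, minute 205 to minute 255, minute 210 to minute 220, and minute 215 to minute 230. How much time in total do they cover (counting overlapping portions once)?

Merged: minute 90 to minute 150, minute 205 to minute 255.
Lengths: 60 minutes + 50 minutes = 110 minutes.

110 minutes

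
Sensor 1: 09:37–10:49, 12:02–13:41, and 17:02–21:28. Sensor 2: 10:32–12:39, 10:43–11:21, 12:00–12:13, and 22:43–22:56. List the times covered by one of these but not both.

B, merged: 10:32-12:39, 22:43-22:56.
A but not B: 09:37-10:32, 12:39-13:41, 17:02-21:28.
B but not A: 10:49-12:02, 22:43-22:56.
Combining gives A △ B.

09:37-10:32, 10:49-12:02, 12:39-13:41, 17:02-21:28, 22:43-22:56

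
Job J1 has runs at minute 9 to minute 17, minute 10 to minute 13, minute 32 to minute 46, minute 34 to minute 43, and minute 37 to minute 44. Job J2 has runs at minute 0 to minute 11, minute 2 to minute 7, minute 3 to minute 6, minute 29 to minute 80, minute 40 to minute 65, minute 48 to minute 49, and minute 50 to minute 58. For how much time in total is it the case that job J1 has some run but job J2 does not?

First set merges to minute 9 to minute 17, minute 32 to minute 46.
Second set merges to minute 0 to minute 11, minute 29 to minute 80.
A \ B = minute 11 to minute 17.
Total: 6 minutes.

6 minutes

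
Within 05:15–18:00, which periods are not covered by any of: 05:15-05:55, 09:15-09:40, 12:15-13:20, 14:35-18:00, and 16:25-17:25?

05:55-09:15, 09:40-12:15, 13:20-14:35

After merging, the occupied span is 05:15-05:55, 09:15-09:40, 12:15-13:20, 14:35-18:00.
Uncovered inside 05:15-18:00: 05:55-09:15, 09:40-12:15, 13:20-14:35.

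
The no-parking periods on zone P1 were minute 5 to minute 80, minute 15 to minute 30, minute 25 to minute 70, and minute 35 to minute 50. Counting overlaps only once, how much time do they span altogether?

75 minutes

Merged: minute 5 to minute 80.
Length: 75 minutes.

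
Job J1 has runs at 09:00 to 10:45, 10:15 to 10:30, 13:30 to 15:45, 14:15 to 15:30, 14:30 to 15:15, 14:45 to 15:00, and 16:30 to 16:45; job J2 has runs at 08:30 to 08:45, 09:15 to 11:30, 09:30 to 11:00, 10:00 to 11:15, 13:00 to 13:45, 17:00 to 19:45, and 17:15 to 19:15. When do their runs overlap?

09:15–10:45, 13:30–13:45

First set merges to 09:00–10:45, 13:30–15:45, 16:30–16:45.
Second set merges to 08:30–08:45, 09:15–11:30, 13:00–13:45, 17:00–19:45.
09:00–10:45 ∩ B → 09:15–10:45.
13:30–15:45 ∩ B → 13:30–13:45.
16:30–16:45 meets no B interval.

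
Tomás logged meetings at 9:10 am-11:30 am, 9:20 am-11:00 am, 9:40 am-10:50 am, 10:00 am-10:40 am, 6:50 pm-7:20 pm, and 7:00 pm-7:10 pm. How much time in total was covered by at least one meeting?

Merged: 9:10 am–11:30 am, 6:50 pm–7:20 pm.
Lengths: 2 h 20 min + 30 min = 2 h 50 min.

2 h 50 min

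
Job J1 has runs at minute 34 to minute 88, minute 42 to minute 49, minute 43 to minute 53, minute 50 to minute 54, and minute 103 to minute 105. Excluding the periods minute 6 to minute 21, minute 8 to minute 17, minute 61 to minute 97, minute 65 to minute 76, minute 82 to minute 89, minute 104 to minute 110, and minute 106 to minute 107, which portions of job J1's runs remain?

minute 34 to minute 61, minute 103 to minute 104

Merge the first list: minute 34 to minute 88, minute 103 to minute 105.
Merge the second list: minute 6 to minute 21, minute 61 to minute 97, minute 104 to minute 110.
minute 34 to minute 88 \ B = minute 34 to minute 61.
minute 103 to minute 105 \ B = minute 103 to minute 104.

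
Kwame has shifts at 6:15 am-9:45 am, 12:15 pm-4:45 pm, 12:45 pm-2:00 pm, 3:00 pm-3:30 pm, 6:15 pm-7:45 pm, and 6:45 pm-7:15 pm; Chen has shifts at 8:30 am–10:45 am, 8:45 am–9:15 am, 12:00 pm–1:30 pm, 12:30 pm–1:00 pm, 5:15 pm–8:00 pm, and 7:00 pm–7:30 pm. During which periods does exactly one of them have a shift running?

A, merged: 6:15 am–9:45 am, 12:15 pm–4:45 pm, 6:15 pm–7:45 pm.
B, merged: 8:30 am–10:45 am, 12:00 pm–1:30 pm, 5:15 pm–8:00 pm.
A \ B = 6:15 am–8:30 am, 1:30 pm–4:45 pm.
B \ A = 9:45 am–10:45 am, 12:00 pm–12:15 pm, 5:15 pm–6:15 pm, 7:45 pm–8:00 pm.
Union of the two gives the symmetric difference.

6:15 am–8:30 am, 9:45 am–10:45 am, 12:00 pm–12:15 pm, 1:30 pm–4:45 pm, 5:15 pm–6:15 pm, 7:45 pm–8:00 pm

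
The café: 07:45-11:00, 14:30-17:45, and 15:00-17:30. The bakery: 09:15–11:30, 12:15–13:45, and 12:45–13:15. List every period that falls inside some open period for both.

A, merged: 07:45-11:00, 14:30-17:45.
B, merged: 09:15-11:30, 12:15-13:45.
07:45-11:00 overlaps B on 09:15-11:00.
14:30-17:45 falls entirely outside B.

09:15-11:00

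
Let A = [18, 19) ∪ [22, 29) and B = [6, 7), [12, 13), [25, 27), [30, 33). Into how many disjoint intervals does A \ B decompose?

A \ B = [18, 19), [22, 25), [27, 29).
That is 3 disjoint pieces.

3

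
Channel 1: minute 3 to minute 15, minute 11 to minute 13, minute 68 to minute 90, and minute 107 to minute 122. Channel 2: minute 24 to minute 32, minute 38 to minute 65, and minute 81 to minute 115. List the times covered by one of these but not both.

A, merged: minute 3 to minute 15, minute 68 to minute 90, minute 107 to minute 122.
A but not B: minute 3 to minute 15, minute 68 to minute 81, minute 115 to minute 122.
B but not A: minute 24 to minute 32, minute 38 to minute 65, minute 90 to minute 107.
Combining gives A △ B.

minute 3 to minute 15, minute 24 to minute 32, minute 38 to minute 65, minute 68 to minute 81, minute 90 to minute 107, minute 115 to minute 122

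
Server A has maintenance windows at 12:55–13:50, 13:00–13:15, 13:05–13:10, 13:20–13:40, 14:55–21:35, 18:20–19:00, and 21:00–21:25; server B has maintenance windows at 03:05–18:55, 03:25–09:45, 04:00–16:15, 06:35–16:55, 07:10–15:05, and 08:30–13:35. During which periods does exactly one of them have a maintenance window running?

03:05-12:55, 13:50-14:55, 18:55-21:35

First set merges to 12:55-13:50, 14:55-21:35.
Second set merges to 03:05-18:55.
Only in the first: 18:55-21:35.
Only in the second: 03:05-12:55, 13:50-14:55.
Together these are the periods covered by exactly one.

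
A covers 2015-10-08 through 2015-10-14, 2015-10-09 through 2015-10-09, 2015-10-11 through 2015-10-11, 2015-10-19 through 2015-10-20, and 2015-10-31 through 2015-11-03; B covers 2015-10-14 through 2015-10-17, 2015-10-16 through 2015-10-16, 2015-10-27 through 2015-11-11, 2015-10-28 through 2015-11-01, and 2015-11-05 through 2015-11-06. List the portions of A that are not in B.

A, merged: 2015-10-08 through 2015-10-14, 2015-10-19 through 2015-10-20, 2015-10-31 through 2015-11-03.
B, merged: 2015-10-14 through 2015-10-17, 2015-10-27 through 2015-11-11.
2015-10-08 through 2015-10-14 minus B → 2015-10-08 through 2015-10-13.
2015-10-19 through 2015-10-20: no B overlap → unchanged.
2015-10-31 through 2015-11-03: fully covered by B → removed.

2015-10-08 through 2015-10-13, 2015-10-19 through 2015-10-20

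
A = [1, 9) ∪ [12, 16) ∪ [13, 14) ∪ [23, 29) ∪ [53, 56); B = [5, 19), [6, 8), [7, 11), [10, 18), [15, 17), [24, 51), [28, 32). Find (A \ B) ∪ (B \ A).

Merge the first list: [1, 9), [12, 16), [23, 29), [53, 56).
Merge the second list: [5, 19), [24, 51).
Only in the first: [1, 5), [23, 24), [53, 56).
Only in the second: [9, 12), [16, 19), [29, 51).
Together these are the periods covered by exactly one.

[1, 5) ∪ [9, 12) ∪ [16, 19) ∪ [23, 24) ∪ [29, 51) ∪ [53, 56)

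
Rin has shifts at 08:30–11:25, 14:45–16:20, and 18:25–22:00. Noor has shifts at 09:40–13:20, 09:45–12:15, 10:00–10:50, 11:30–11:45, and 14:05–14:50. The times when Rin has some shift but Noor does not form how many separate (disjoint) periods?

B, merged: 09:40–13:20, 14:05–14:50.
A \ B = 08:30–09:40, 14:50–16:20, 18:25–22:00.
That is 3 disjoint pieces.

3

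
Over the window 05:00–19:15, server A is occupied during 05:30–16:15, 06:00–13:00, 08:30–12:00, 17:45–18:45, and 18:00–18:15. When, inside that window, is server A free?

05:00–05:30, 16:15–17:45, 18:45–19:15

The merged coverage is 05:30–16:15, 17:45–18:45.
Complement within 05:00–19:15: 05:00–05:30, 16:15–17:45, 18:45–19:15.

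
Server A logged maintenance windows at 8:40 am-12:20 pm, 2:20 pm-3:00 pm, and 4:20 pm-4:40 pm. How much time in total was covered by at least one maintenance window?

4 h 40 min

Merged: 8:40 am–12:20 pm, 2:20 pm–3:00 pm, 4:20 pm–4:40 pm.
Lengths: 3 h 40 min + 40 min + 20 min = 4 h 40 min.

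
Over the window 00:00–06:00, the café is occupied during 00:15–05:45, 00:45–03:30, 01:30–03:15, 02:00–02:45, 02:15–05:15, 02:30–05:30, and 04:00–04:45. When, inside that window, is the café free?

00:00–00:15, 05:45–06:00

After merging, the occupied span is 00:15–05:45.
Uncovered inside 00:00–06:00: 00:00–00:15, 05:45–06:00.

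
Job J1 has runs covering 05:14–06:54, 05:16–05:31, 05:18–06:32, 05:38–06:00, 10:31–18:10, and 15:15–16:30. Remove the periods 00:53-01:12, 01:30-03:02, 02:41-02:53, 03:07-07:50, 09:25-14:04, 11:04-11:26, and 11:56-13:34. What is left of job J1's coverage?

First set merges to 05:14–06:54, 10:31–18:10.
Second set merges to 00:53–01:12, 01:30–03:02, 03:07–07:50, 09:25–14:04.
05:14–06:54: entirely removed.
10:31–18:10 \ B = 14:04–18:10.

14:04–18:10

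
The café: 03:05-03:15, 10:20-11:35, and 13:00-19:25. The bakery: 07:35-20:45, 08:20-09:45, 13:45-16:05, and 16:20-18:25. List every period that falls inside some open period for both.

10:20-11:35, 13:00-19:25

Second set merges to 07:35-20:45.
03:05-03:15 meets no B interval.
10:20-11:35 ∩ B → 10:20-11:35.
13:00-19:25 ∩ B → 13:00-19:25.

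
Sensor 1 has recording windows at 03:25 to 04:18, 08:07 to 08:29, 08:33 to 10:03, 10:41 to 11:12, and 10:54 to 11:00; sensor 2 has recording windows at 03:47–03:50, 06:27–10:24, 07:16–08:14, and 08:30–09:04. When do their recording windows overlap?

Merge the first list: 03:25-04:18, 08:07-08:29, 08:33-10:03, 10:41-11:12.
Merge the second list: 03:47-03:50, 06:27-10:24.
03:25-04:18 meets the second set on 03:47-03:50.
08:07-08:29 meets the second set on 08:07-08:29.
08:33-10:03 meets the second set on 08:33-10:03.
10:41-11:12: no overlap with the second set.

03:47-03:50, 08:07-08:29, 08:33-10:03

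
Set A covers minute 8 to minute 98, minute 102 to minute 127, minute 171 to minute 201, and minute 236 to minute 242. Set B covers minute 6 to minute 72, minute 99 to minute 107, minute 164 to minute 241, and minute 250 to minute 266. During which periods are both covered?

minute 8 to minute 98 overlaps B on minute 8 to minute 72.
minute 102 to minute 127 overlaps B on minute 102 to minute 107.
minute 171 to minute 201 overlaps B on minute 171 to minute 201.
minute 236 to minute 242 overlaps B on minute 236 to minute 241.

minute 8 to minute 72, minute 102 to minute 107, minute 171 to minute 201, minute 236 to minute 241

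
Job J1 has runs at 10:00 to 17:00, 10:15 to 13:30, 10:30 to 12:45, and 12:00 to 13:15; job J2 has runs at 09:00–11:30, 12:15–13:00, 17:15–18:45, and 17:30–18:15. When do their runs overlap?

10:00-11:30, 12:15-13:00

A, merged: 10:00-17:00.
B, merged: 09:00-11:30, 12:15-13:00, 17:15-18:45.
10:00-17:00 ∩ B → 10:00-11:30, 12:15-13:00.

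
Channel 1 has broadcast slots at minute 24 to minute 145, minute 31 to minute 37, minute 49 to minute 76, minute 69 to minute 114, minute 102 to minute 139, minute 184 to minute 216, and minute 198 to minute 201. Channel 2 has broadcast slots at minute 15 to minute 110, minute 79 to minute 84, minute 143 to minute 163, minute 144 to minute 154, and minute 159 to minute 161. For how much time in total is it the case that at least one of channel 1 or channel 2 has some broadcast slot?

First set merges to minute 24 to minute 145, minute 184 to minute 216.
Second set merges to minute 15 to minute 110, minute 143 to minute 163.
A ∪ B = minute 15 to minute 163, minute 184 to minute 216.
Total: 148 minutes + 32 minutes = 180 minutes.

180 minutes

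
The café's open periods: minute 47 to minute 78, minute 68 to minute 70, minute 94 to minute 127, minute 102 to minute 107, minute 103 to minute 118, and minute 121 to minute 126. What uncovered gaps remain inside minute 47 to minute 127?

After merging, the occupied span is minute 47 to minute 78, minute 94 to minute 127.
Gaps within minute 47 to minute 127: minute 78 to minute 94.

minute 78 to minute 94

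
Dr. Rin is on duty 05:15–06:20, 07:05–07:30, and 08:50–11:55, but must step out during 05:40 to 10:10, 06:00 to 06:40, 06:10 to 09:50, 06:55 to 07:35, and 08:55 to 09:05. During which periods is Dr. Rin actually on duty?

Merge the second list: 05:40–10:10.
05:15–06:20 with B removed leaves 05:15–05:40.
07:05–07:30 lies entirely inside B → drops out.
08:50–11:55 with B removed leaves 10:10–11:55.

05:15–05:40, 10:10–11:55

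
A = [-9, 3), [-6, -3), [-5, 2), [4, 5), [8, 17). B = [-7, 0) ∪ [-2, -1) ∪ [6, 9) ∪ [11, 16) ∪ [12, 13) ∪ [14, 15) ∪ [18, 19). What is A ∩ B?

[-7, 0) ∪ [8, 9) ∪ [11, 16)

A, merged: [-9, 3), [4, 5), [8, 17).
B, merged: [-7, 0), [6, 9), [11, 16), [18, 19).
[-9, 3) overlaps B on [-7, 0).
[4, 5) falls entirely outside B.
[8, 17) overlaps B on [8, 9), [11, 16).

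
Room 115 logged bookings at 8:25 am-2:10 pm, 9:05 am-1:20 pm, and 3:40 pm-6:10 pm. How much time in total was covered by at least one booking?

8 h 15 min

Merged: 8:25 am–2:10 pm, 3:40 pm–6:10 pm.
Lengths: 5 h 45 min + 2 h 30 min = 8 h 15 min.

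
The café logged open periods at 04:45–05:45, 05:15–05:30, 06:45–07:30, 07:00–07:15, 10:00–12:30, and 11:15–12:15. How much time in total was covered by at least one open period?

Merged: 04:45-05:45, 06:45-07:30, 10:00-12:30.
Lengths: 1 h + 45 min + 2 h 30 min = 4 h 15 min.

4 h 15 min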